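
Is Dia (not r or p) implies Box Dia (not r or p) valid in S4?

Not valid

Tableau for the negation not (Dia (not r or p) implies Box Dia (not r or p)):
1. not (Dia (not r or p) implies Box Dia (not r or p)), w0
2. Dia (not r or p), w0
3. not Box Dia (not r or p), w0
4. not r or p, w1
5. p, w1
6. not Dia (not r or p), w2
7. not (not r or p), w2
8. r, w2
9. not p, w2
Accessibility: w0Rw0, w0Rw1, w0Rw2, w1Rw1, w2Rw2
The negation has an open branch (countermodel exists).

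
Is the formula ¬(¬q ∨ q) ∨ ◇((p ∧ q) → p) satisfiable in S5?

Satisfiable (open branch found)

1. ¬(¬q ∨ q) ∨ ◇((p ∧ q) → p), 0
2. ◇((p ∧ q) → p), 0
3. (p ∧ q) → p, 1
4. p, 1
Accessibility: 0R0, 0R1, 1R0, 1R1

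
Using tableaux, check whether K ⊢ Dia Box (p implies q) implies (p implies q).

Not valid

Tableau for the negation not (Dia Box (p implies q) implies (p implies q)):
1. not (Dia Box (p implies q) implies (p implies q)), 0
2. Dia Box (p implies q), 0
3. not (p implies q), 0
4. p, 0
5. not q, 0
6. Box (p implies q), 1
Accessibility: 0R1
The negation has an open branch (countermodel exists).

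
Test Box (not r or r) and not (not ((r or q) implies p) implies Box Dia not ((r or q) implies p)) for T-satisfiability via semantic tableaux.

1. Box (not r or r) and not (not ((r or q) implies p) implies Box Dia not ((r or q) implies p)), 0
2. Box (not r or r), 0
3. not (not ((r or q) implies p) implies Box Dia not ((r or q) implies p)), 0
4. not ((r or q) implies p), 0
5. not Box Dia not ((r or q) implies p), 0
6. r or q, 0
7. not p, 0
8. not r or r, 0
9. q, 0
10. r, 0
11. not Dia not ((r or q) implies p), 1
12. not r or r, 1
13. (r or q) implies p, 1
14. r, 1
15. p, 1
Accessibility: 0R0, 0R1, 1R1

Satisfiable (open branch found)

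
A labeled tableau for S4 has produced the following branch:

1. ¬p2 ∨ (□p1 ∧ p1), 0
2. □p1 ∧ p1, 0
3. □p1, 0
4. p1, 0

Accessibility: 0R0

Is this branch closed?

Not closed

No atom appears with both signs at the same world.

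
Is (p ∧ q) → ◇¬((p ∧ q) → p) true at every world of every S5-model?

Tableau for the negation ¬((p ∧ q) → ◇¬((p ∧ q) → p)):
1. ¬((p ∧ q) → ◇¬((p ∧ q) → p)), w0
2. p ∧ q, w0
3. ¬◇¬((p ∧ q) → p), w0
4. p, w0
5. q, w0
6. (p ∧ q) → p, w0
Accessibility: w0Rw0
The negation has an open branch (countermodel exists).

No, not valid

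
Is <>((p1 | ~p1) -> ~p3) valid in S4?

Tableau for the negation ~<>((p1 | ~p1) -> ~p3):
1. ~<>((p1 | ~p1) -> ~p3), 0
2. ~((p1 | ~p1) -> ~p3), 0   [~<>-rule on 1 via 0R0]
3. p1 | ~p1, 0   [~->-rule on 2]
4. p3, 0   [~->-rule on 2]
5. ~p1, 0   [|-rule on 3 (branches; this branch)]
Accessibility: 0R0
The negation has an open branch (countermodel exists).

Invalid (countermodel exists)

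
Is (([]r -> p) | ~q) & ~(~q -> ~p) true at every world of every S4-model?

Invalid (countermodel exists)

Tableau for the negation ~((([]r -> p) | ~q) & ~(~q -> ~p)):
1. ~((([]r -> p) | ~q) & ~(~q -> ~p)), 0
2. ~q -> ~p, 0
3. ~p, 0
Accessibility: 0R0
The negation has an open branch (countermodel exists).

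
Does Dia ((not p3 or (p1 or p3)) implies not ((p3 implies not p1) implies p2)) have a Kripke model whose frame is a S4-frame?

1. Dia ((not p3 or (p1 or p3)) implies not ((p3 implies not p1) implies p2)), u
2. (not p3 or (p1 or p3)) implies not ((p3 implies not p1) implies p2), v
3. not ((p3 implies not p1) implies p2), v
4. p3 implies not p1, v
5. not p2, v
6. not p1, v
Accessibility: uRu, uRv, vRv

Satisfiable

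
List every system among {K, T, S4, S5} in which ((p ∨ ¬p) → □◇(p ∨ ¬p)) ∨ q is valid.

T, S4, S5

K-tableau for the negation ¬(((p ∨ ¬p) → □◇(p ∨ ¬p)) ∨ q):
1. ¬(((p ∨ ¬p) → □◇(p ∨ ¬p)) ∨ q), w0
2. ¬((p ∨ ¬p) → □◇(p ∨ ¬p)), w0
3. ¬q, w0
4. p ∨ ¬p, w0
5. ¬□◇(p ∨ ¬p), w0
6. ¬p, w0
7. ¬◇(p ∨ ¬p), w1
Accessibility: w0Rw1
Complete open branch: countermodel on a K-frame, so not valid in K.
T-tableau for the negation ¬(((p ∨ ¬p) → □◇(p ∨ ¬p)) ∨ q):
1. ¬(((p ∨ ¬p) → □◇(p ∨ ¬p)) ∨ q), w0
2. ¬((p ∨ ¬p) → □◇(p ∨ ¬p)), w0
3. ¬q, w0
4. p ∨ ¬p, w0
5. ¬□◇(p ∨ ¬p), w0
6. ¬p, w0
7. ¬◇(p ∨ ¬p), w1
8. ¬(p ∨ ¬p), w1
9. ¬p, w1
10. p, w1
Accessibility: w0Rw0, w0Rw1, w1Rw1
Branch closes: p and ¬p both at w1.
Every branch closes (one shown): valid in T, hence also in S4, S5 (every theorem of T is a theorem of S4 and S5).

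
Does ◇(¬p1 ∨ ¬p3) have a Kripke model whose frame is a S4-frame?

1. ◇(¬p1 ∨ ¬p3), 0
2. ¬p1 ∨ ¬p3, 1
3. ¬p3, 1
Accessibility: 0R0, 0R1, 1R1

Yes, satisfiable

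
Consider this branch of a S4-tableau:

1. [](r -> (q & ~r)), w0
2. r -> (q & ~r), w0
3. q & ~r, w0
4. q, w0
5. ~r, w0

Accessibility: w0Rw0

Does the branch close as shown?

No world carries both an atom and its negation.

No, open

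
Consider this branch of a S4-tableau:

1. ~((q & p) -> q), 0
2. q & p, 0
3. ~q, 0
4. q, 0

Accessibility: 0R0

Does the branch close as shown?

Yes, closed

Both q and ~q appear at 0.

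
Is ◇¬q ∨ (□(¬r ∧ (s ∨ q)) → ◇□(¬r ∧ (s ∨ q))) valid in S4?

Valid

Tableau for the negation ¬(◇¬q ∨ (□(¬r ∧ (s ∨ q)) → ◇□(¬r ∧ (s ∨ q)))):
1. ¬(◇¬q ∨ (□(¬r ∧ (s ∨ q)) → ◇□(¬r ∧ (s ∨ q)))), u
2. ¬◇¬q, u   [¬∨-rule on 1]
3. ¬(□(¬r ∧ (s ∨ q)) → ◇□(¬r ∧ (s ∨ q))), u   [¬∨-rule on 1]
4. □(¬r ∧ (s ∨ q)), u   [¬→-rule on 3]
5. ¬◇□(¬r ∧ (s ∨ q)), u   [¬→-rule on 3]
6. q, u   [¬◇-rule on 2 via uRu]
7. ¬r ∧ (s ∨ q), u   [□-rule on 4 via uRu]
8. ¬r, u   [∧-rule on 7]
9. s ∨ q, u   [∧-rule on 7]
10. ¬□(¬r ∧ (s ∨ q)), u   [¬◇-rule on 5 via uRu]
11. ¬(¬r ∧ (s ∨ q)), v   [¬□-rule on 10: fresh world v, uRv]
12. q, v   [¬◇-rule on 2 via uRv]
13. ¬r ∧ (s ∨ q), v   [□-rule on 4 via uRv]
14. ¬r, v   [∧-rule on 13]
15. s ∨ q, v   [∧-rule on 13]
16. ¬□(¬r ∧ (s ∨ q)), v   [¬◇-rule on 5 via uRv]
17. ¬(s ∨ q), v   [¬∧-rule on 11 (branches; this branch)]
18. ¬s, v   [¬∨-rule on 17]
19. ¬q, v   [¬∨-rule on 17]
Accessibility: uRu, uRv, vRv
Branch closes: q and ¬q both at v.
Every branch of the negation's tableau closes; the branch above is one of them.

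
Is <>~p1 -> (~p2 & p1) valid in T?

Not valid

Tableau for the negation ~(<>~p1 -> (~p2 & p1)):
1. ~(<>~p1 -> (~p2 & p1)), 0
2. <>~p1, 0
3. ~(~p2 & p1), 0
4. ~p1, 0
5. ~p1, 1
Accessibility: 0R0, 0R1, 1R1
The negation has an open branch (countermodel exists).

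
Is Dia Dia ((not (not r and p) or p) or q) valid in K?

Tableau for the negation not Dia Dia ((not (not r and p) or p) or q):
1. not Dia Dia ((not (not r and p) or p) or q), u
The negation has an open branch (countermodel exists).

Invalid (countermodel exists)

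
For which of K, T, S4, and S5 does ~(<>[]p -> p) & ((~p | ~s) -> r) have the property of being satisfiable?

S4-tableau for the formula:
1. ~(<>[]p -> p) & ((~p | ~s) -> r), u
2. ~(<>[]p -> p), u   [&-rule on 1]
3. (~p | ~s) -> r, u   [&-rule on 1]
4. <>[]p, u   [~->-rule on 2]
5. ~p, u   [~->-rule on 2]
6. r, u   [->-rule on 3 (branches; this branch)]
7. []p, v   [<>-rule on 4: fresh world v, uRv]
8. p, v   [[]-rule on 7 via vRv]
Accessibility: uRu, uRv, vRv
Complete open branch: satisfiable in S4, hence also in K, T (this S4-model is also a K-model and a T-model).
S5-tableau for the formula:
1. ~(<>[]p -> p) & ((~p | ~s) -> r), u
2. ~(<>[]p -> p), u   [&-rule on 1]
3. (~p | ~s) -> r, u   [&-rule on 1]
4. <>[]p, u   [~->-rule on 2]
5. ~p, u   [~->-rule on 2]
6. r, u   [->-rule on 3 (branches; this branch)]
7. []p, v   [<>-rule on 4: fresh world v, uRv]
8. p, u   [[]-rule on 7 via vRu]
Accessibility: uRu, uRv, vRu, vRv
Branch closes: p and ~p both at u.
Every branch closes (one shown): unsatisfiable in S5.

K, T, S4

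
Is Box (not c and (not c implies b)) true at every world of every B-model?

Invalid (countermodel exists)

Tableau for the negation not Box (not c and (not c implies b)):
1. not Box (not c and (not c implies b)), 0
2. not (not c and (not c implies b)), 1   [neg-Box-rule on 1: fresh world 1, 0R1]
3. not (not c implies b), 1   [neg-and-rule on 2 (branches; this branch)]
4. not c, 1   [neg-implies-rule on 3]
5. not b, 1   [neg-implies-rule on 3]
Accessibility: 0R0, 0R1, 1R0, 1R1
The negation has an open branch (countermodel exists).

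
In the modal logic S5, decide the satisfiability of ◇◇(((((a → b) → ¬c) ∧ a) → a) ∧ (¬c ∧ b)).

Satisfiable (open branch found)

1. ◇◇(((((a → b) → ¬c) ∧ a) → a) ∧ (¬c ∧ b)), w0
2. ◇(((((a → b) → ¬c) ∧ a) → a) ∧ (¬c ∧ b)), w1   [◇-rule on 1: fresh world w1, w0Rw1]
3. ((((a → b) → ¬c) ∧ a) → a) ∧ (¬c ∧ b), w2   [◇-rule on 2: fresh world w2, w1Rw2]
4. (((a → b) → ¬c) ∧ a) → a, w2   [∧-rule on 3]
5. ¬c ∧ b, w2   [∧-rule on 3]
6. ¬c, w2   [∧-rule on 5]
7. b, w2   [∧-rule on 5]
8. a, w2   [→-rule on 4 (branches; this branch)]
Accessibility: w0Rw0, w0Rw1, w0Rw2, w1Rw0, w1Rw1, w1Rw2, w2Rw0, w2Rw1, w2Rw2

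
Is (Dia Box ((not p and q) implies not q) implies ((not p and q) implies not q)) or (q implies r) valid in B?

Tableau for the negation not ((Dia Box ((not p and q) implies not q) implies ((not p and q) implies not q)) or (q implies r)):
1. not ((Dia Box ((not p and q) implies not q) implies ((not p and q) implies not q)) or (q implies r)), w0
2. not (Dia Box ((not p and q) implies not q) implies ((not p and q) implies not q)), w0
3. not (q implies r), w0
4. Dia Box ((not p and q) implies not q), w0
5. not ((not p and q) implies not q), w0
6. q, w0
7. not r, w0
8. not p and q, w0
9. not p, w0
10. Box ((not p and q) implies not q), w1
11. (not p and q) implies not q, w0
12. (not p and q) implies not q, w1
13. not (not p and q), w0
14. not q, w1
15. not q, w0
Accessibility: w0Rw0, w0Rw1, w1Rw0, w1Rw1
Branch closes: q and not q both at w0.
All branches of the negation close; one closing branch shown above.

Valid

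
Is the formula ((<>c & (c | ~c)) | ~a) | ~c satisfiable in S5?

1. ((<>c & (c | ~c)) | ~a) | ~c, w0
2. ~c, w0
Accessibility: w0Rw0

Satisfiable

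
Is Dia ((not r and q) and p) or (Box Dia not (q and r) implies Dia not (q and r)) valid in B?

Valid in B

Tableau for the negation not (Dia ((not r and q) and p) or (Box Dia not (q and r) implies Dia not (q and r))):
1. not (Dia ((not r and q) and p) or (Box Dia not (q and r) implies Dia not (q and r))), w0
2. not Dia ((not r and q) and p), w0
3. not (Box Dia not (q and r) implies Dia not (q and r)), w0
4. Box Dia not (q and r), w0
5. not Dia not (q and r), w0
6. not ((not r and q) and p), w0
7. Dia not (q and r), w0
8. q and r, w0
9. q, w0
10. r, w0
11. not (not r and q), w0
12. not (q and r), w1
13. not ((not r and q) and p), w1
14. Dia not (q and r), w1
15. q and r, w1
16. q, w1
17. r, w1
18. not r, w1
Accessibility: w0Rw0, w0Rw1, w1Rw0, w1Rw1
Branch closes: r and not r both at w1.
All branches of the negation close; one closing branch shown above.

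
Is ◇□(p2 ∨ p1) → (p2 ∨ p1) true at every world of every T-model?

Tableau for the negation ¬(◇□(p2 ∨ p1) → (p2 ∨ p1)):
1. ¬(◇□(p2 ∨ p1) → (p2 ∨ p1)), w0
2. ◇□(p2 ∨ p1), w0
3. ¬(p2 ∨ p1), w0
4. ¬p2, w0
5. ¬p1, w0
6. □(p2 ∨ p1), w1
7. p2 ∨ p1, w1
8. p1, w1
Accessibility: w0Rw0, w0Rw1, w1Rw1
The negation has an open branch (countermodel exists).

Not valid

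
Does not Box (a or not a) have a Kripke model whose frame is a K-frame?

1. not Box (a or not a), w0
2. not (a or not a), w1   [neg-Box-rule on 1: fresh world w1, w0Rw1]
3. not a, w1   [neg-or-rule on 2]
4. a, w1   [neg-or-rule on 2]
Accessibility: w0Rw1
Branch closes: a and not a both at w1.
All branches of the tableau close; one closing branch shown above.

Unsatisfiable (every branch closes)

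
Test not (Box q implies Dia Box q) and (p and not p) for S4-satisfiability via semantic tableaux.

1. not (Box q implies Dia Box q) and (p and not p), u
2. not (Box q implies Dia Box q), u   [and-rule on 1]
3. p and not p, u   [and-rule on 1]
4. Box q, u   [neg-implies-rule on 2]
5. not Dia Box q, u   [neg-implies-rule on 2]
6. p, u   [and-rule on 3]
7. not p, u   [and-rule on 3]
Accessibility: uRu
Branch closes: p and not p both at u.
Every branch closes; the branch above is one of them.

Unsatisfiable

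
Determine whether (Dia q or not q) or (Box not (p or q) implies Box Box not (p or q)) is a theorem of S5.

Valid

Tableau for the negation not ((Dia q or not q) or (Box not (p or q) implies Box Box not (p or q))):
1. not ((Dia q or not q) or (Box not (p or q) implies Box Box not (p or q))), u
2. not (Dia q or not q), u   [neg-or-rule on 1]
3. not (Box not (p or q) implies Box Box not (p or q)), u   [neg-or-rule on 1]
4. not Dia q, u   [neg-or-rule on 2]
5. q, u   [neg-or-rule on 2]
6. Box not (p or q), u   [neg-implies-rule on 3]
7. not Box Box not (p or q), u   [neg-implies-rule on 3]
8. not q, u   [neg-Dia-rule on 4 via uRu]
Accessibility: uRu
Branch closes: q and not q both at u.
All branches of the negation close; one closing branch shown above.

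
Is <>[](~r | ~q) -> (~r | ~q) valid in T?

Tableau for the negation ~(<>[](~r | ~q) -> (~r | ~q)):
1. ~(<>[](~r | ~q) -> (~r | ~q)), w0
2. <>[](~r | ~q), w0
3. ~(~r | ~q), w0
4. r, w0
5. q, w0
6. [](~r | ~q), w1
7. ~r | ~q, w1
8. ~q, w1
Accessibility: w0Rw0, w0Rw1, w1Rw1
The negation has an open branch (countermodel exists).

Invalid (countermodel exists)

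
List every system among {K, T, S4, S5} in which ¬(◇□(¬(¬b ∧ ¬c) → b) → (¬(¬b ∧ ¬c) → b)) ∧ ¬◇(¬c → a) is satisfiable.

K

T-tableau for the formula:
1. ¬(◇□(¬(¬b ∧ ¬c) → b) → (¬(¬b ∧ ¬c) → b)) ∧ ¬◇(¬c → a), u
2. ¬(◇□(¬(¬b ∧ ¬c) → b) → (¬(¬b ∧ ¬c) → b)), u
3. ¬◇(¬c → a), u
4. ◇□(¬(¬b ∧ ¬c) → b), u
5. ¬(¬(¬b ∧ ¬c) → b), u
6. ¬(¬b ∧ ¬c), u
7. ¬b, u
8. ¬(¬c → a), u
9. ¬c, u
10. ¬a, u
11. c, u
Accessibility: uRu
Branch closes: c and ¬c both at u.
Every branch closes (one shown): unsatisfiable in T, hence also in S4, S5 (every S4/S5-frame is a T-frame).
K-tableau for the formula:
1. ¬(◇□(¬(¬b ∧ ¬c) → b) → (¬(¬b ∧ ¬c) → b)) ∧ ¬◇(¬c → a), u
2. ¬(◇□(¬(¬b ∧ ¬c) → b) → (¬(¬b ∧ ¬c) → b)), u
3. ¬◇(¬c → a), u
4. ◇□(¬(¬b ∧ ¬c) → b), u
5. ¬(¬(¬b ∧ ¬c) → b), u
6. ¬(¬b ∧ ¬c), u
7. ¬b, u
8. c, u
9. □(¬(¬b ∧ ¬c) → b), v
10. ¬(¬c → a), v
11. ¬c, v
12. ¬a, v
Accessibility: uRv
Complete open branch: satisfiable in K.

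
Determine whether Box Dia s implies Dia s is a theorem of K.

Tableau for the negation not (Box Dia s implies Dia s):
1. not (Box Dia s implies Dia s), u
2. Box Dia s, u
3. not Dia s, u
The negation has an open branch (countermodel exists).

No, not valid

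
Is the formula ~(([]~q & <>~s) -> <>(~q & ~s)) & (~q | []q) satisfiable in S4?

1. ~(([]~q & <>~s) -> <>(~q & ~s)) & (~q | []q), 0
2. ~(([]~q & <>~s) -> <>(~q & ~s)), 0
3. ~q | []q, 0
4. []~q & <>~s, 0
5. ~<>(~q & ~s), 0
6. []~q, 0
7. <>~s, 0
8. ~(~q & ~s), 0
9. ~q, 0
10. s, 0
11. ~s, 1
12. ~(~q & ~s), 1
13. ~q, 1
14. s, 1
Accessibility: 0R0, 0R1, 1R1
Branch closes: s and ~s both at 1.
All branches of the tableau close; one closing branch shown above.

No, unsatisfiable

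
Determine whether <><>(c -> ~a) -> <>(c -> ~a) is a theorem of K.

Tableau for the negation ~(<><>(c -> ~a) -> <>(c -> ~a)):
1. ~(<><>(c -> ~a) -> <>(c -> ~a)), w0
2. <><>(c -> ~a), w0   [~->-rule on 1]
3. ~<>(c -> ~a), w0   [~->-rule on 1]
4. <>(c -> ~a), w1   [<>-rule on 2: fresh world w1, w0Rw1]
5. ~(c -> ~a), w1   [~<>-rule on 3 via w0Rw1]
6. c, w1   [~->-rule on 5]
7. a, w1   [~->-rule on 5]
8. c -> ~a, w2   [<>-rule on 4: fresh world w2, w1Rw2]
9. ~a, w2   [->-rule on 8 (branches; this branch)]
Accessibility: w0Rw1, w1Rw2
The negation has an open branch (countermodel exists).

Invalid (countermodel exists)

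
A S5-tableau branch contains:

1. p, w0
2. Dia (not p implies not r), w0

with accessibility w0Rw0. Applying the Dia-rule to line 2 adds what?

a fresh world w1 with w0Rw1, and not p implies not r at w1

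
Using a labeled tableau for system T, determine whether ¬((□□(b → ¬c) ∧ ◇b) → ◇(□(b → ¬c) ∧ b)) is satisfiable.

1. ¬((□□(b → ¬c) ∧ ◇b) → ◇(□(b → ¬c) ∧ b)), u
2. □□(b → ¬c) ∧ ◇b, u   [¬→-rule on 1]
3. ¬◇(□(b → ¬c) ∧ b), u   [¬→-rule on 1]
4. □□(b → ¬c), u   [∧-rule on 2]
5. ◇b, u   [∧-rule on 2]
6. ¬(□(b → ¬c) ∧ b), u   [¬◇-rule on 3 via uRu]
7. □(b → ¬c), u   [□-rule on 4 via uRu]
8. b → ¬c, u   [□-rule on 7 via uRu]
9. ¬□(b → ¬c), u   [¬∧-rule on 6 (branches; this branch)]
10. ¬c, u   [→-rule on 8 (branches; this branch)]
11. b, v   [◇-rule on 5: fresh world v, uRv]
12. ¬(□(b → ¬c) ∧ b), v   [¬◇-rule on 3 via uRv]
13. □(b → ¬c), v   [□-rule on 4 via uRv]
14. b → ¬c, v   [□-rule on 7 via uRv]
15. ¬□(b → ¬c), v   [¬∧-rule on 12 (branches; this branch)]
16. ¬c, v   [→-rule on 14 (branches; this branch)]
17. ¬(b → ¬c), w   [¬□-rule on 9: fresh world w, uRw]
18. b, w   [¬→-rule on 17]
19. c, w   [¬→-rule on 17]
20. ¬(□(b → ¬c) ∧ b), w   [¬◇-rule on 3 via uRw]
21. □(b → ¬c), w   [□-rule on 4 via uRw]
22. b → ¬c, w   [□-rule on 7 via uRw]
23. ¬□(b → ¬c), w   [¬∧-rule on 20 (branches; this branch)]
24. ¬c, w   [→-rule on 22 (branches; this branch)]
Accessibility: uRu, uRv, uRw, vRv, wRw
Branch closes: c and ¬c both at w.
All branches of the tableau close; one closing branch shown above.

Unsatisfiable (every branch closes)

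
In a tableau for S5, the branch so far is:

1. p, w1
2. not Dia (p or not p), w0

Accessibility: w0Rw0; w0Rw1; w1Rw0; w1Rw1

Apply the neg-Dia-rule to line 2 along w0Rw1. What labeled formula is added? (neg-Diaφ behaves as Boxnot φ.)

neg-Diaφ behaves as Boxnot φ: propagate the negated body to each accessible world.

not (p or not p), w1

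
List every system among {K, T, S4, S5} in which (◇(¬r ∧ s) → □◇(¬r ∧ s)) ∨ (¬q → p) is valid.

S5

S4-tableau for the negation ¬((◇(¬r ∧ s) → □◇(¬r ∧ s)) ∨ (¬q → p)):
1. ¬((◇(¬r ∧ s) → □◇(¬r ∧ s)) ∨ (¬q → p)), 0
2. ¬(◇(¬r ∧ s) → □◇(¬r ∧ s)), 0   [¬∨-rule on 1]
3. ¬(¬q → p), 0   [¬∨-rule on 1]
4. ◇(¬r ∧ s), 0   [¬→-rule on 2]
5. ¬□◇(¬r ∧ s), 0   [¬→-rule on 2]
6. ¬q, 0   [¬→-rule on 3]
7. ¬p, 0   [¬→-rule on 3]
8. ¬r ∧ s, 1   [◇-rule on 4: fresh world 1, 0R1]
9. ¬r, 1   [∧-rule on 8]
10. s, 1   [∧-rule on 8]
11. ¬◇(¬r ∧ s), 2   [¬□-rule on 5: fresh world 2, 0R2]
12. ¬(¬r ∧ s), 2   [¬◇-rule on 11 via 2R2]
13. ¬s, 2   [¬∧-rule on 12 (branches; this branch)]
Accessibility: 0R0, 0R1, 0R2, 1R1, 2R2
Complete open branch: countermodel on an S4-frame, so not valid in S4, nor in K, T (the same frame is also a K-frame and a T-frame).
S5-tableau for the negation ¬((◇(¬r ∧ s) → □◇(¬r ∧ s)) ∨ (¬q → p)):
1. ¬((◇(¬r ∧ s) → □◇(¬r ∧ s)) ∨ (¬q → p)), 0
2. ¬(◇(¬r ∧ s) → □◇(¬r ∧ s)), 0   [¬∨-rule on 1]
3. ¬(¬q → p), 0   [¬∨-rule on 1]
4. ◇(¬r ∧ s), 0   [¬→-rule on 2]
5. ¬□◇(¬r ∧ s), 0   [¬→-rule on 2]
6. ¬q, 0   [¬→-rule on 3]
7. ¬p, 0   [¬→-rule on 3]
8. ¬r ∧ s, 1   [◇-rule on 4: fresh world 1, 0R1]
9. ¬r, 1   [∧-rule on 8]
10. s, 1   [∧-rule on 8]
11. ¬◇(¬r ∧ s), 2   [¬□-rule on 5: fresh world 2, 0R2]
12. ¬(¬r ∧ s), 0   [¬◇-rule on 11 via 2R0]
13. ¬(¬r ∧ s), 1   [¬◇-rule on 11 via 2R1]
14. ¬(¬r ∧ s), 2   [¬◇-rule on 11 via 2R2]
15. ¬s, 0   [¬∧-rule on 12 (branches; this branch)]
16. ¬s, 1   [¬∧-rule on 13 (branches; this branch)]
Accessibility: 0R0, 0R1, 0R2, 1R0, 1R1, 1R2, 2R0, 2R1, 2R2
Branch closes: s and ¬s both at 1.
Every branch closes (one shown): valid in S5.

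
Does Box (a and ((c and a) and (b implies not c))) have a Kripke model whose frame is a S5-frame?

1. Box (a and ((c and a) and (b implies not c))), 0
2. a and ((c and a) and (b implies not c)), 0
3. a, 0
4. (c and a) and (b implies not c), 0
5. c and a, 0
6. b implies not c, 0
7. c, 0
8. not b, 0
Accessibility: 0R0

Satisfiable (open branch found)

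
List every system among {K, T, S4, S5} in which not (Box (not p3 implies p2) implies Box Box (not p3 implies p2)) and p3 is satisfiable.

K, T

S4-tableau for the formula:
1. not (Box (not p3 implies p2) implies Box Box (not p3 implies p2)) and p3, u
2. not (Box (not p3 implies p2) implies Box Box (not p3 implies p2)), u
3. p3, u
4. Box (not p3 implies p2), u
5. not Box Box (not p3 implies p2), u
6. not p3 implies p2, u
7. p2, u
8. not Box (not p3 implies p2), v
9. not p3 implies p2, v
10. p2, v
11. not (not p3 implies p2), w
12. not p3, w
13. not p2, w
14. not p3 implies p2, w
15. p2, w
Accessibility: uRu, uRv, uRw, vRv, vRw, wRw
Branch closes: p2 and not p2 both at w.
Every branch closes (one shown): unsatisfiable in S4, hence also in S5 (every S5-frame is an S4-frame).
T-tableau for the formula:
1. not (Box (not p3 implies p2) implies Box Box (not p3 implies p2)) and p3, u
2. not (Box (not p3 implies p2) implies Box Box (not p3 implies p2)), u
3. p3, u
4. Box (not p3 implies p2), u
5. not Box Box (not p3 implies p2), u
6. not p3 implies p2, u
7. p2, u
8. not Box (not p3 implies p2), v
9. not p3 implies p2, v
10. p2, v
11. not (not p3 implies p2), w
12. not p3, w
13. not p2, w
Accessibility: uRu, uRv, vRv, vRw, wRw
Complete open branch: satisfiable in T, hence also in K (this T-model is also a K-model).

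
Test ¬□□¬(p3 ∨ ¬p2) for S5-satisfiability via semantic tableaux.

1. ¬□□¬(p3 ∨ ¬p2), w0
2. ¬□¬(p3 ∨ ¬p2), w1
3. p3 ∨ ¬p2, w2
4. ¬p2, w2
Accessibility: w0Rw0, w0Rw1, w0Rw2, w1Rw0, w1Rw1, w1Rw2, w2Rw0, w2Rw1, w2Rw2

Satisfiable (open branch found)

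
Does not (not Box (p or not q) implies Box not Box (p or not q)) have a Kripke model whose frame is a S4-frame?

1. not (not Box (p or not q) implies Box not Box (p or not q)), 0
2. not Box (p or not q), 0
3. not Box not Box (p or not q), 0
4. not (p or not q), 1
5. not p, 1
6. q, 1
7. Box (p or not q), 2
8. p or not q, 2
9. not q, 2
Accessibility: 0R0, 0R1, 0R2, 1R1, 2R2

Satisfiable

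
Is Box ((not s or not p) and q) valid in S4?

Tableau for the negation not Box ((not s or not p) and q):
1. not Box ((not s or not p) and q), u
2. not ((not s or not p) and q), v
3. not q, v
Accessibility: uRu, uRv, vRv
The negation has an open branch (countermodel exists).

No, not valid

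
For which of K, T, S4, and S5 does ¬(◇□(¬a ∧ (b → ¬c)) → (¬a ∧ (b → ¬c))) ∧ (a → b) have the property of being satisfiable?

K, T, S4

S5-tableau for the formula:
1. ¬(◇□(¬a ∧ (b → ¬c)) → (¬a ∧ (b → ¬c))) ∧ (a → b), w0
2. ¬(◇□(¬a ∧ (b → ¬c)) → (¬a ∧ (b → ¬c))), w0
3. a → b, w0
4. ◇□(¬a ∧ (b → ¬c)), w0
5. ¬(¬a ∧ (b → ¬c)), w0
6. b, w0
7. ¬(b → ¬c), w0
8. c, w0
9. □(¬a ∧ (b → ¬c)), w1
10. ¬a ∧ (b → ¬c), w0
11. ¬a, w0
12. b → ¬c, w0
13. ¬a ∧ (b → ¬c), w1
14. ¬a, w1
15. b → ¬c, w1
16. ¬c, w0
Accessibility: w0Rw0, w0Rw1, w1Rw0, w1Rw1
Branch closes: c and ¬c both at w0.
Every branch closes (one shown): unsatisfiable in S5.
S4-tableau for the formula:
1. ¬(◇□(¬a ∧ (b → ¬c)) → (¬a ∧ (b → ¬c))) ∧ (a → b), w0
2. ¬(◇□(¬a ∧ (b → ¬c)) → (¬a ∧ (b → ¬c))), w0
3. a → b, w0
4. ◇□(¬a ∧ (b → ¬c)), w0
5. ¬(¬a ∧ (b → ¬c)), w0
6. b, w0
7. ¬(b → ¬c), w0
8. c, w0
9. □(¬a ∧ (b → ¬c)), w1
10. ¬a ∧ (b → ¬c), w1
11. ¬a, w1
12. b → ¬c, w1
13. ¬c, w1
Accessibility: w0Rw0, w0Rw1, w1Rw1
Complete open branch: satisfiable in S4, hence also in K, T (this S4-model is also a K-model and a T-model).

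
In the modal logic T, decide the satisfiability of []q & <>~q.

1. []q & <>~q, 0
2. []q, 0   [&-rule on 1]
3. <>~q, 0   [&-rule on 1]
4. q, 0   [[]-rule on 2 via 0R0]
5. ~q, 1   [<>-rule on 3: fresh world 1, 0R1]
6. q, 1   [[]-rule on 2 via 0R1]
Accessibility: 0R0, 0R1, 1R1
Branch closes: q and ~q both at 1.
All branches of the tableau close; one closing branch shown above.

Unsatisfiable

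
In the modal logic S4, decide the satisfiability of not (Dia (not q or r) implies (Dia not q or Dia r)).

1. not (Dia (not q or r) implies (Dia not q or Dia r)), u
2. Dia (not q or r), u   [neg-implies-rule on 1]
3. not (Dia not q or Dia r), u   [neg-implies-rule on 1]
4. not Dia not q, u   [neg-or-rule on 3]
5. not Dia r, u   [neg-or-rule on 3]
6. q, u   [neg-Dia-rule on 4 via uRu]
7. not r, u   [neg-Dia-rule on 5 via uRu]
8. not q or r, v   [Dia-rule on 2: fresh world v, uRv]
9. q, v   [neg-Dia-rule on 4 via uRv]
10. not r, v   [neg-Dia-rule on 5 via uRv]
11. r, v   [or-rule on 8 (branches; this branch)]
Accessibility: uRu, uRv, vRv
Branch closes: r and not r both at v.
All branches of the tableau close; one closing branch shown above.

No, unsatisfiable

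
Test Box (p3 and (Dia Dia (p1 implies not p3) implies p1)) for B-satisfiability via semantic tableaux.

Yes, satisfiable

1. Box (p3 and (Dia Dia (p1 implies not p3) implies p1)), w0
2. p3 and (Dia Dia (p1 implies not p3) implies p1), w0   [Box-rule on 1 via w0Rw0]
3. p3, w0   [and-rule on 2]
4. Dia Dia (p1 implies not p3) implies p1, w0   [and-rule on 2]
5. p1, w0   [implies-rule on 4 (branches; this branch)]
Accessibility: w0Rw0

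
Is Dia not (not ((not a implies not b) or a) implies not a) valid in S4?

Not valid

Tableau for the negation not Dia not (not ((not a implies not b) or a) implies not a):
1. not Dia not (not ((not a implies not b) or a) implies not a), u
2. not ((not a implies not b) or a) implies not a, u
3. not a, u
Accessibility: uRu
The negation has an open branch (countermodel exists).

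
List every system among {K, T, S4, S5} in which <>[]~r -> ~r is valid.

S5

S4-tableau for the negation ~(<>[]~r -> ~r):
1. ~(<>[]~r -> ~r), 0
2. <>[]~r, 0
3. r, 0
4. []~r, 1
5. ~r, 1
Accessibility: 0R0, 0R1, 1R1
Complete open branch: countermodel on an S4-frame, so not valid in S4, nor in K, T (the same frame is also a K-frame and a T-frame).
S5-tableau for the negation ~(<>[]~r -> ~r):
1. ~(<>[]~r -> ~r), 0
2. <>[]~r, 0
3. r, 0
4. []~r, 1
5. ~r, 0
Accessibility: 0R0, 0R1, 1R0, 1R1
Branch closes: r and ~r both at 0.
Every branch closes (one shown): valid in S5.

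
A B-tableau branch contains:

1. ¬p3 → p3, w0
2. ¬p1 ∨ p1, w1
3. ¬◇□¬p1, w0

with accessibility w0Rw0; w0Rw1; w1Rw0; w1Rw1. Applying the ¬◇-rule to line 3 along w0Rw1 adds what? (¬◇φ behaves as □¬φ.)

¬◇φ behaves as □¬φ: propagate the negated body to each accessible world.

¬□¬p1, w1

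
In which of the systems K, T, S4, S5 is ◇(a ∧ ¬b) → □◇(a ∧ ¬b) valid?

S5

S4-tableau for the negation ¬(◇(a ∧ ¬b) → □◇(a ∧ ¬b)):
1. ¬(◇(a ∧ ¬b) → □◇(a ∧ ¬b)), w0
2. ◇(a ∧ ¬b), w0
3. ¬□◇(a ∧ ¬b), w0
4. a ∧ ¬b, w1
5. a, w1
6. ¬b, w1
7. ¬◇(a ∧ ¬b), w2
8. ¬(a ∧ ¬b), w2
9. b, w2
Accessibility: w0Rw0, w0Rw1, w0Rw2, w1Rw1, w2Rw2
Complete open branch: countermodel on an S4-frame, so not valid in S4, nor in K, T (the same frame is also a K-frame and a T-frame).
S5-tableau for the negation ¬(◇(a ∧ ¬b) → □◇(a ∧ ¬b)):
1. ¬(◇(a ∧ ¬b) → □◇(a ∧ ¬b)), w0
2. ◇(a ∧ ¬b), w0
3. ¬□◇(a ∧ ¬b), w0
4. a ∧ ¬b, w1
5. a, w1
6. ¬b, w1
7. ¬◇(a ∧ ¬b), w2
8. ¬(a ∧ ¬b), w0
9. ¬(a ∧ ¬b), w1
10. ¬(a ∧ ¬b), w2
11. b, w0
12. b, w1
Accessibility: w0Rw0, w0Rw1, w0Rw2, w1Rw0, w1Rw1, w1Rw2, w2Rw0, w2Rw1, w2Rw2
Branch closes: b and ¬b both at w1.
Every branch closes (one shown): valid in S5.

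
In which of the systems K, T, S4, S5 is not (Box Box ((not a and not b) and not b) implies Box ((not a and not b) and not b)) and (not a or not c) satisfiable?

K

T-tableau for the formula:
1. not (Box Box ((not a and not b) and not b) implies Box ((not a and not b) and not b)) and (not a or not c), w0
2. not (Box Box ((not a and not b) and not b) implies Box ((not a and not b) and not b)), w0   [and-rule on 1]
3. not a or not c, w0   [and-rule on 1]
4. Box Box ((not a and not b) and not b), w0   [neg-implies-rule on 2]
5. not Box ((not a and not b) and not b), w0   [neg-implies-rule on 2]
6. Box ((not a and not b) and not b), w0   [Box-rule on 4 via w0Rw0]
7. (not a and not b) and not b, w0   [Box-rule on 6 via w0Rw0]
8. not a and not b, w0   [and-rule on 7]
9. not b, w0   [and-rule on 7]
10. not a, w0   [and-rule on 8]
11. not c, w0   [or-rule on 3 (branches; this branch)]
12. not ((not a and not b) and not b), w1   [neg-Box-rule on 5: fresh world w1, w0Rw1]
13. Box ((not a and not b) and not b), w1   [Box-rule on 4 via w0Rw1]
14. (not a and not b) and not b, w1   [Box-rule on 6 via w0Rw1]
15. not a and not b, w1   [and-rule on 14]
16. not b, w1   [and-rule on 14]
17. not a, w1   [and-rule on 15]
18. not (not a and not b), w1   [neg-and-rule on 12 (branches; this branch)]
19. b, w1   [neg-and-rule on 18 (branches; this branch)]
Accessibility: w0Rw0, w0Rw1, w1Rw1
Branch closes: b and not b both at w1.
Every branch closes (one shown): unsatisfiable in T, hence also in S4, S5 (every S4/S5-frame is a T-frame).
K-tableau for the formula:
1. not (Box Box ((not a and not b) and not b) implies Box ((not a and not b) and not b)) and (not a or not c), w0
2. not (Box Box ((not a and not b) and not b) implies Box ((not a and not b) and not b)), w0   [and-rule on 1]
3. not a or not c, w0   [and-rule on 1]
4. Box Box ((not a and not b) and not b), w0   [neg-implies-rule on 2]
5. not Box ((not a and not b) and not b), w0   [neg-implies-rule on 2]
6. not c, w0   [or-rule on 3 (branches; this branch)]
7. not ((not a and not b) and not b), w1   [neg-Box-rule on 5: fresh world w1, w0Rw1]
8. Box ((not a and not b) and not b), w1   [Box-rule on 4 via w0Rw1]
9. b, w1   [neg-and-rule on 7 (branches; this branch)]
Accessibility: w0Rw1
Complete open branch: satisfiable in K.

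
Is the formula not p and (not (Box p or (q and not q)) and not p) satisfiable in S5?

Yes, satisfiable

1. not p and (not (Box p or (q and not q)) and not p), u
2. not p, u
3. not (Box p or (q and not q)) and not p, u
4. not (Box p or (q and not q)), u
5. not Box p, u
6. not (q and not q), u
7. q, u
8. not p, v
Accessibility: uRu, uRv, vRu, vRv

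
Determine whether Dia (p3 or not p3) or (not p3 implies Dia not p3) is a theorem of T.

Tableau for the negation not (Dia (p3 or not p3) or (not p3 implies Dia not p3)):
1. not (Dia (p3 or not p3) or (not p3 implies Dia not p3)), 0
2. not Dia (p3 or not p3), 0   [neg-or-rule on 1]
3. not (not p3 implies Dia not p3), 0   [neg-or-rule on 1]
4. not p3, 0   [neg-implies-rule on 3]
5. not Dia not p3, 0   [neg-implies-rule on 3]
6. not (p3 or not p3), 0   [neg-Dia-rule on 2 via 0R0]
7. p3, 0   [neg-or-rule on 6]
Accessibility: 0R0
Branch closes: p3 and not p3 both at 0.
All branches of the negation close; one closing branch shown above.

Valid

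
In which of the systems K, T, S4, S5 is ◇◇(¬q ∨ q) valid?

K-tableau for the negation ¬◇◇(¬q ∨ q):
1. ¬◇◇(¬q ∨ q), u
Complete open branch: countermodel on a K-frame, so not valid in K.
T-tableau for the negation ¬◇◇(¬q ∨ q):
1. ¬◇◇(¬q ∨ q), u
2. ¬◇(¬q ∨ q), u
3. ¬(¬q ∨ q), u
4. q, u
5. ¬q, u
Accessibility: uRu
Branch closes: q and ¬q both at u.
Every branch closes (one shown): valid in T, hence also in S4, S5 (every theorem of T is a theorem of S4 and S5).

T, S4, S5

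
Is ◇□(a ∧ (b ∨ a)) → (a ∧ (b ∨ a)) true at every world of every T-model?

Invalid (countermodel exists)

Tableau for the negation ¬(◇□(a ∧ (b ∨ a)) → (a ∧ (b ∨ a))):
1. ¬(◇□(a ∧ (b ∨ a)) → (a ∧ (b ∨ a))), 0
2. ◇□(a ∧ (b ∨ a)), 0
3. ¬(a ∧ (b ∨ a)), 0
4. ¬(b ∨ a), 0
5. ¬b, 0
6. ¬a, 0
7. □(a ∧ (b ∨ a)), 1
8. a ∧ (b ∨ a), 1
9. a, 1
10. b ∨ a, 1
Accessibility: 0R0, 0R1, 1R1
The negation has an open branch (countermodel exists).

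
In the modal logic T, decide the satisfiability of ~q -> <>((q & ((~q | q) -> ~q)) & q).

1. ~q -> <>((q & ((~q | q) -> ~q)) & q), 0
2. q, 0   [->-rule on 1 (branches; this branch)]
Accessibility: 0R0

Yes, satisfiable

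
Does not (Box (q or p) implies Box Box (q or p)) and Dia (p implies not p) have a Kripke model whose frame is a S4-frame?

Unsatisfiable

1. not (Box (q or p) implies Box Box (q or p)) and Dia (p implies not p), w0
2. not (Box (q or p) implies Box Box (q or p)), w0
3. Dia (p implies not p), w0
4. Box (q or p), w0
5. not Box Box (q or p), w0
6. q or p, w0
7. p, w0
8. p implies not p, w1
9. q or p, w1
10. not p, w1
11. q, w1
12. not Box (q or p), w2
13. q or p, w2
14. p, w2
15. not (q or p), w3
16. not q, w3
17. not p, w3
18. q or p, w3
19. p, w3
Accessibility: w0Rw0, w0Rw1, w0Rw2, w0Rw3, w1Rw1, w2Rw2, w2Rw3, w3Rw3
Branch closes: p and not p both at w3.
(One branch shown.) All branches close.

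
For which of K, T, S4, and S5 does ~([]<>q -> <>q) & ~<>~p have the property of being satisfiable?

K

T-tableau for the formula:
1. ~([]<>q -> <>q) & ~<>~p, w0
2. ~([]<>q -> <>q), w0
3. ~<>~p, w0
4. []<>q, w0
5. ~<>q, w0
6. p, w0
7. <>q, w0
8. ~q, w0
9. q, w1
10. p, w1
11. <>q, w1
12. ~q, w1
Accessibility: w0Rw0, w0Rw1, w1Rw1
Branch closes: q and ~q both at w1.
Every branch closes (one shown): unsatisfiable in T, hence also in S4, S5 (every S4/S5-frame is a T-frame).
K-tableau for the formula:
1. ~([]<>q -> <>q) & ~<>~p, w0
2. ~([]<>q -> <>q), w0
3. ~<>~p, w0
4. []<>q, w0
5. ~<>q, w0
Complete open branch: satisfiable in K.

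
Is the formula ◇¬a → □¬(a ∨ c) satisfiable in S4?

1. ◇¬a → □¬(a ∨ c), 0
2. □¬(a ∨ c), 0   [→-rule on 1 (branches; this branch)]
3. ¬(a ∨ c), 0   [□-rule on 2 via 0R0]
4. ¬a, 0   [¬∨-rule on 3]
5. ¬c, 0   [¬∨-rule on 3]
Accessibility: 0R0

Yes, satisfiable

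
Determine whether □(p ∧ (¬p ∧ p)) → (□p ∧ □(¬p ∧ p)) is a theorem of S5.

Tableau for the negation ¬(□(p ∧ (¬p ∧ p)) → (□p ∧ □(¬p ∧ p))):
1. ¬(□(p ∧ (¬p ∧ p)) → (□p ∧ □(¬p ∧ p))), u
2. □(p ∧ (¬p ∧ p)), u   [¬→-rule on 1]
3. ¬(□p ∧ □(¬p ∧ p)), u   [¬→-rule on 1]
4. p ∧ (¬p ∧ p), u   [□-rule on 2 via uRu]
5. p, u   [∧-rule on 4]
6. ¬p ∧ p, u   [∧-rule on 4]
7. ¬p, u   [∧-rule on 6]
Accessibility: uRu
Branch closes: p and ¬p both at u.
Every branch of the negation's tableau closes; the branch above is one of them.

Valid in S5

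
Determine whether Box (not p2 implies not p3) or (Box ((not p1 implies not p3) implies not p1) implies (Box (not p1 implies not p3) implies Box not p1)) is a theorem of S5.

Tableau for the negation not (Box (not p2 implies not p3) or (Box ((not p1 implies not p3) implies not p1) implies (Box (not p1 implies not p3) implies Box not p1))):
1. not (Box (not p2 implies not p3) or (Box ((not p1 implies not p3) implies not p1) implies (Box (not p1 implies not p3) implies Box not p1))), u
2. not Box (not p2 implies not p3), u
3. not (Box ((not p1 implies not p3) implies not p1) implies (Box (not p1 implies not p3) implies Box not p1)), u
4. Box ((not p1 implies not p3) implies not p1), u
5. not (Box (not p1 implies not p3) implies Box not p1), u
6. Box (not p1 implies not p3), u
7. not Box not p1, u
8. (not p1 implies not p3) implies not p1, u
9. not p1 implies not p3, u
10. not p1, u
11. not p3, u
12. not (not p2 implies not p3), v
13. not p2, v
14. p3, v
15. (not p1 implies not p3) implies not p1, v
16. not p1 implies not p3, v
17. not (not p1 implies not p3), v
18. not p1, v
19. not p3, v
Accessibility: uRu, uRv, vRu, vRv
Branch closes: p3 and not p3 both at v.
Every branch of the negation's tableau closes; the branch above is one of them.

Valid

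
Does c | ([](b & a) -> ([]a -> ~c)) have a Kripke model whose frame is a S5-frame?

1. c | ([](b & a) -> ([]a -> ~c)), w0
2. [](b & a) -> ([]a -> ~c), w0
3. []a -> ~c, w0
4. ~c, w0
Accessibility: w0Rw0

Satisfiable (open branch found)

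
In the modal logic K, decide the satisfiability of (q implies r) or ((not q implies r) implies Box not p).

1. (q implies r) or ((not q implies r) implies Box not p), 0
2. (not q implies r) implies Box not p, 0
3. Box not p, 0

Satisfiable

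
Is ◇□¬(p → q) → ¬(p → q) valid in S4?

Tableau for the negation ¬(◇□¬(p → q) → ¬(p → q)):
1. ¬(◇□¬(p → q) → ¬(p → q)), u
2. ◇□¬(p → q), u   [¬→-rule on 1]
3. p → q, u   [¬→-rule on 1]
4. q, u   [→-rule on 3 (branches; this branch)]
5. □¬(p → q), v   [◇-rule on 2: fresh world v, uRv]
6. ¬(p → q), v   [□-rule on 5 via vRv]
7. p, v   [¬→-rule on 6]
8. ¬q, v   [¬→-rule on 6]
Accessibility: uRu, uRv, vRv
The negation has an open branch (countermodel exists).

Not valid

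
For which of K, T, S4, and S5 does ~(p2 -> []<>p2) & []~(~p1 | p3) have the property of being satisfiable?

K, T, S4

S4-tableau for the formula:
1. ~(p2 -> []<>p2) & []~(~p1 | p3), w0
2. ~(p2 -> []<>p2), w0   [&-rule on 1]
3. []~(~p1 | p3), w0   [&-rule on 1]
4. p2, w0   [~->-rule on 2]
5. ~[]<>p2, w0   [~->-rule on 2]
6. ~(~p1 | p3), w0   [[]-rule on 3 via w0Rw0]
7. p1, w0   [~|-rule on 6]
8. ~p3, w0   [~|-rule on 6]
9. ~<>p2, w1   [~[]-rule on 5: fresh world w1, w0Rw1]
10. ~(~p1 | p3), w1   [[]-rule on 3 via w0Rw1]
11. p1, w1   [~|-rule on 10]
12. ~p3, w1   [~|-rule on 10]
13. ~p2, w1   [~<>-rule on 9 via w1Rw1]
Accessibility: w0Rw0, w0Rw1, w1Rw1
Complete open branch: satisfiable in S4, hence also in K, T (this S4-model is also a K-model and a T-model).
S5-tableau for the formula:
1. ~(p2 -> []<>p2) & []~(~p1 | p3), w0
2. ~(p2 -> []<>p2), w0   [&-rule on 1]
3. []~(~p1 | p3), w0   [&-rule on 1]
4. p2, w0   [~->-rule on 2]
5. ~[]<>p2, w0   [~->-rule on 2]
6. ~(~p1 | p3), w0   [[]-rule on 3 via w0Rw0]
7. p1, w0   [~|-rule on 6]
8. ~p3, w0   [~|-rule on 6]
9. ~<>p2, w1   [~[]-rule on 5: fresh world w1, w0Rw1]
10. ~(~p1 | p3), w1   [[]-rule on 3 via w0Rw1]
11. p1, w1   [~|-rule on 10]
12. ~p3, w1   [~|-rule on 10]
13. ~p2, w0   [~<>-rule on 9 via w1Rw0]
Accessibility: w0Rw0, w0Rw1, w1Rw0, w1Rw1
Branch closes: p2 and ~p2 both at w0.
Every branch closes (one shown): unsatisfiable in S5.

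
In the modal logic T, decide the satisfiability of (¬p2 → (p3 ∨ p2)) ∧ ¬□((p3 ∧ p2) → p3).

No, unsatisfiable

1. (¬p2 → (p3 ∨ p2)) ∧ ¬□((p3 ∧ p2) → p3), 0
2. ¬p2 → (p3 ∨ p2), 0   [∧-rule on 1]
3. ¬□((p3 ∧ p2) → p3), 0   [∧-rule on 1]
4. p3 ∨ p2, 0   [→-rule on 2 (branches; this branch)]
5. p2, 0   [∨-rule on 4 (branches; this branch)]
6. ¬((p3 ∧ p2) → p3), 1   [¬□-rule on 3: fresh world 1, 0R1]
7. p3 ∧ p2, 1   [¬→-rule on 6]
8. ¬p3, 1   [¬→-rule on 6]
9. p3, 1   [∧-rule on 7]
10. p2, 1   [∧-rule on 7]
Accessibility: 0R0, 0R1, 1R1
Branch closes: p3 and ¬p3 both at 1.
Every branch closes; the branch above is one of them.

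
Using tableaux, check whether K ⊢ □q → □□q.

Not valid

Tableau for the negation ¬(□q → □□q):
1. ¬(□q → □□q), w0
2. □q, w0
3. ¬□□q, w0
4. ¬□q, w1
5. q, w1
6. ¬q, w2
Accessibility: w0Rw1, w1Rw2
The negation has an open branch (countermodel exists).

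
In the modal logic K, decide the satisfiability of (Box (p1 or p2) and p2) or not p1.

Satisfiable

1. (Box (p1 or p2) and p2) or not p1, w0
2. not p1, w0   [or-rule on 1 (branches; this branch)]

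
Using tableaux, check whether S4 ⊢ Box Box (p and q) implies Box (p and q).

Valid in S4

Tableau for the negation not (Box Box (p and q) implies Box (p and q)):
1. not (Box Box (p and q) implies Box (p and q)), w0
2. Box Box (p and q), w0
3. not Box (p and q), w0
4. Box (p and q), w0
5. p and q, w0
6. p, w0
7. q, w0
8. not (p and q), w1
9. Box (p and q), w1
10. p and q, w1
11. p, w1
12. q, w1
13. not q, w1
Accessibility: w0Rw0, w0Rw1, w1Rw1
Branch closes: q and not q both at w1.
Every branch of the negation's tableau closes; the branch above is one of them.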